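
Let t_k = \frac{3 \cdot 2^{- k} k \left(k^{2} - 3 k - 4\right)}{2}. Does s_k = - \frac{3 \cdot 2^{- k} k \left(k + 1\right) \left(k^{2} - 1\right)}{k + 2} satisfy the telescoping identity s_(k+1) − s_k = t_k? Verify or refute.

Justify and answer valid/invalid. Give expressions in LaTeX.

s_(k+1) = -3*(k + 1)*(k + 2)*((k + 1)**2 - 1)/(2*2**k*(k + 3))
s_(k+1) − s_k = 3*k*(k**4 + k**3 - 14*k**2 - 28*k - 14)/(2*2**k*(k**2 + 5*k + 6))
(s_(k+1) − s_k) − t_k = 3*k*(-k**3 - k**2 + 10*k + 10)/(2*2**k*(k**2 + 5*k + 6))

Invalid: residual \frac{3 \cdot 2^{- k} k \left(- k^{3} - k^{2} + 10 k + 10\right)}{2 \left(k^{2} + 5 k + 6\right)} ≠ 0.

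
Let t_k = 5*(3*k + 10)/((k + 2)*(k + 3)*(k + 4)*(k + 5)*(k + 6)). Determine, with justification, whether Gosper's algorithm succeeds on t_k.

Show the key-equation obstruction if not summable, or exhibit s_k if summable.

t_(k+1)/t_k = (k + 2)*(3*k + 13)/((k + 7)*(3*k + 10)).
A = k + 2, B = k + 7, C = k + 10/3.
Key eq: (k + 2)·f(k+1) = (k + 6)·f(k) + (k + 10/3).
d = 4 from the (1,1,1) case.
Coefficient equations give f(k) = k*(k + 3)*(k**2 + 11*k + 38)/120.
Then R = B(k−1)f/C = k*(k + 3)*(k + 6)*(k**2 + 11*k + 38)/(40*(3*k + 10)), so s_k = R(k)·t_k = k*(k**2 + 11*k + 38)/(8*(k**3 + 11*k**2 + 38*k + 40)).
Check: Δs_k = 5*(3*k + 10)/(k**5 + 20*k**4 + 155*k**3 + 580*k**2 + 1044*k + 720). ✓

Yes. s_k = k*(k**2 + 11*k + 38)/(8*(k**3 + 11*k**2 + 38*k + 40)).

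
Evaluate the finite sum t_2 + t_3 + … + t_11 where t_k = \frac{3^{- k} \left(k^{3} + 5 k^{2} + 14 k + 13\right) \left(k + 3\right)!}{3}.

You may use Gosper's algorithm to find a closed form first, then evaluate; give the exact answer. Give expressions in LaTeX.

r(k) = (k**4 + 12*k**3 + 59*k**2 + 141*k + 132)/(3*(k**3 + 5*k**2 + 14*k + 13)) after simplifying.
Normal form (A,B,C) = (k/3 + 4/3, 1, k**3 + 5*k**2 + 14*k + 13).
Key eq: (k/3 + 4/3)·f(k+1) = (1)·f(k) + (k**3 + 5*k**2 + 14*k + 13).
Bound: deg f ≤ 2.
Coefficient equations give f(k) = 3*(k + 1)**2.
Get s_k = R·t_k = (k + 1)**2*factorial(k + 3)/3**k with R(k) = B(k−1)f(k)/C(k) = 3*(k + 1)**2/(k**3 + 5*k**2 + 14*k + 13).
s_(k+1) − s_k = (k**3 + 5*k**2 + 14*k + 13)*factorial(k + 3)/(3*3**k) = t_k.
Telescoping: Σ = s_(12) − s_(2) = 303150848000/729 − (120) = 303150760520/729.

Σ = 303150760520/729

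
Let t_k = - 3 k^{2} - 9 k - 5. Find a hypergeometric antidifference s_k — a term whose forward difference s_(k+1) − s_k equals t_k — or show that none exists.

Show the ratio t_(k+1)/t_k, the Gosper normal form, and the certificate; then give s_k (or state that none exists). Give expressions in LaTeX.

The ratio is (3*k**2 + 15*k + 17)/(3*k**2 + 9*k + 5).
Take A(k)=1, B(k)=1, C(k)=k**2 + 3*k + 5/3.
Key eq: (1)·f(k+1) = (1)·f(k) + (k**2 + 3*k + 5/3).
d = 3 from the (0,0,2) case.
Match coefficients ⇒ f(k) = k*(k**2 + 3*k + 1)/3.
Then R = B(k−1)f/C = k*(k**2 + 3*k + 1)/(3*k**2 + 9*k + 5), so s_k = R(k)·t_k = k*(-k**2 - 3*k - 1).
s_(k+1) − s_k = -3*k**2 - 9*k - 5 = t_k.

s_k = k \left(- k^{2} - 3 k - 1\right)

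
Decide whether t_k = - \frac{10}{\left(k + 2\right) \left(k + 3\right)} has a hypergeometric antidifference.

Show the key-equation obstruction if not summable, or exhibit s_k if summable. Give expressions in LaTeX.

Yes. s_k = - \frac{5 k}{k + 2}.

r(k) = (k + 2)/(k + 4) after simplifying.
Gosper form: A/B · C(k+1)/C(k) with A=k + 2, B=k + 4, C=1.
Need (k + 2)·f(k+1) − (k + 3)·f(k) = 1.
deg f ≤ 1 (via 1,1,0).
Solve for f: f(k) = k/2 (degree 1 ≤ 1).
R(k) = B(k−1)·f(k)/C(k) = k*(k + 3)/2; s_k = R·t_k = -5*k/(k + 2).
s_(k+1) − s_k = -10/(k**2 + 5*k + 6) = t_k.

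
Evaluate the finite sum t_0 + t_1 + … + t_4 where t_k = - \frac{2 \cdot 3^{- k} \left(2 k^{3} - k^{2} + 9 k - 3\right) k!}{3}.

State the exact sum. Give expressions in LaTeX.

Σ = -3436/81

Step 1: r(k) = (k + 1)*(9*k + 2*(k + 1)**3 - (k + 1)**2 + 6)/(3*(2*k**3 - k**2 + 9*k - 3)).
Normal form (A,B,C) = (k/3 + 1/3, 1, k**3 - k**2/2 + 9*k/2 - 3/2).
f must satisfy (k/3 + 1/3)·f(k+1) − (1)·f(k) = k**3 - k**2/2 + 9*k/2 - 3/2.
Bound: deg f ≤ 2.
Coefficient equations give f(k) = 3*(2*k**2 - k + 2)/2.
So s_k = (B(k−1)f/C)·t_k = (3*(2*k**2 - k + 2)/(2*k**3 - k**2 + 9*k - 3))·t_k = -2*(2*k**2 - k + 2)*factorial(k)/3**k.
s_(k+1) − s_k = -2*(2*k**3 - k**2 + 9*k - 3)*factorial(k)/(3*3**k) = t_k.
Evaluate s at k=5 and k=0: -3760/81 and -4; difference -3436/81.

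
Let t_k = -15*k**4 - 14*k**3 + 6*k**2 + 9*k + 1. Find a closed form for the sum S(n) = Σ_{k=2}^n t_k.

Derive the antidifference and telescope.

S(n) = -3*n**5 - 11*n**4 - 10*n**3 + 4*n**2 + 7*n + 13

Compute t_(k+1)/t_k: get (15*k**4 + 74*k**3 + 126*k**2 + 81*k + 13)/(15*k**4 + 14*k**3 - 6*k**2 - 9*k - 1).
Take A(k)=1, B(k)=1, C(k)=k**4 + 14*k**3/15 - 2*k**2/5 - 3*k/5 - 1/15.
Need (1)·f(k+1) − (1)·f(k) = k**4 + 14*k**3/15 - 2*k**2/5 - 3*k/5 - 1/15.
From deg A=0, deg B=0, deg C=4: d=5.
Solve for f: f(k) = k*(3*k**4 - 4*k**3 - 4*k**2 + 2*k + 2)/15 (degree 5 ≤ 5).
Certificate R = B(k−1)f/C = k*(3*k**4 - 4*k**3 - 4*k**2 + 2*k + 2)/(15*k**4 + 14*k**3 - 6*k**2 - 9*k - 1) gives s_k = k*(-3*k**4 + 4*k**3 + 4*k**2 - 2*k - 2).
Check: Δs_k = -15*k**4 - 14*k**3 + 6*k**2 + 9*k + 1. ✓
Σ_(k=2)^n t_k = s_(n+1) − s_(2) = (-3*n**5 - 11*n**4 - 10*n**3 + 4*n**2 + 7*n + 1) − (-12), i.e. -3*n**5 - 11*n**4 - 10*n**3 + 4*n**2 + 7*n + 13.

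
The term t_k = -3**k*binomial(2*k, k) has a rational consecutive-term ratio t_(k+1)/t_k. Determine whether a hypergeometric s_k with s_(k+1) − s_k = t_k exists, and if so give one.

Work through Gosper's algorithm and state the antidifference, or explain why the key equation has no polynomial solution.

t_(k+1)/t_k = 6*(2*k + 1)/(k + 1).
Normal form (A,B,C) = (12*k + 6, k + 1, 1).
Need (12*k + 6)·f(k+1) − (k)·f(k) = 1.
Bound: deg f ≤ -1.
d = -1 < 0 ⇒ no nonzero polynomial f; not summable.

no hypergeometric antidifference exists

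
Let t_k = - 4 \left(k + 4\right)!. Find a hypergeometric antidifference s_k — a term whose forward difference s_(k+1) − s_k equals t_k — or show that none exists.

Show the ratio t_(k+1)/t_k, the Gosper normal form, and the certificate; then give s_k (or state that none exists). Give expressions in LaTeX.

t_(k+1)/t_k = k + 5.
A = k + 5, B = 1, C = 1.
f must satisfy (k + 5)·f(k+1) − (1)·f(k) = 1.
Bound: deg f ≤ -1.
deg f ≤ -1 is impossible — no certificate.

none (Gosper's algorithm certifies no s_k)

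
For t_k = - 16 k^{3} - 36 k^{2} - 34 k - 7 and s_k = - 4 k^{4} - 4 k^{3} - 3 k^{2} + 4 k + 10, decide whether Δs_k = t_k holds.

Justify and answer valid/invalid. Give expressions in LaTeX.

valid (s_(k+1) − s_k reduces to t_k)

s_(k+1) = -4*k**4 - 20*k**3 - 39*k**2 - 30*k + 3
s_(k+1) − s_k = -16*k**3 - 36*k**2 - 34*k - 7
(s_(k+1) − s_k) − t_k = 0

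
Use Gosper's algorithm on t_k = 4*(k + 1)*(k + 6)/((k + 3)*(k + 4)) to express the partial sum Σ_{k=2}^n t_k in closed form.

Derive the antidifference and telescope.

S(n) = 4*(5*n**2 + 9*n - 14)/(5*(n + 4))

Step 1: r(k) = (k + 2)*(k + 3)*(k + 7)/((k + 1)*(k + 5)*(k + 6)).
Normal form (A,B,C) = (k + 3, k + 5, k**2 + 7*k + 6).
Key eq: (k + 3)·f(k+1) = (k + 4)·f(k) + (k**2 + 7*k + 6).
Degrees (1,1,2) ⇒ d ≤ 2.
Solving with deg f ≤ 2: f(k) = k*(k + 1).
R(k) = B(k−1)·f(k)/C(k) = k*(k + 4)/(k + 6); s_k = R·t_k = 4*k*(k + 1)/(k + 3).
Δs = 4*(k**2 + 7*k + 6)/(k**2 + 7*k + 12), as required.
s_(n+1) = 4*(n**2 + 3*n + 2)/(n + 4) and s_(2) = 24/5, so S(n) = 4*(5*n**2 + 9*n - 14)/(5*(n + 4)).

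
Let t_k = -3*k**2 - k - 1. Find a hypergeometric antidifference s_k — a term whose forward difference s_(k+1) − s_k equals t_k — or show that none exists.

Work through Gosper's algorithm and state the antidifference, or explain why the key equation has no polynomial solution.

Ratio r(k) = (k + 3*(k + 1)**2 + 2)/(3*k**2 + k + 1).
Normal form (A,B,C) = (1, 1, k**2 + k/3 + 1/3).
f must satisfy (1)·f(k+1) − (1)·f(k) = k**2 + k/3 + 1/3.
d = 3 from the (0,0,2) case.
Coefficient equations give f(k) = k*(k**2 - k + 1)/3.
R(k) = B(k−1)·f(k)/C(k) = k*(k**2 - k + 1)/(3*k**2 + k + 1); s_k = R·t_k = k*(-k**2 + k - 1).
Δs = -3*k**2 - k - 1, as required.

s_k = k*(-k**2 + k - 1)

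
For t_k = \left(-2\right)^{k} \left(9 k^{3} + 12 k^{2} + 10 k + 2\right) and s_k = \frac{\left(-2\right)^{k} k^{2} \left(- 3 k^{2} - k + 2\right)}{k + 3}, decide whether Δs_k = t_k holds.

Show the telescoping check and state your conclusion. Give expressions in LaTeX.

s_(k+1) = (-2)**(k + 1)*(k + 1)**2*(-k - 3*(k + 1)**2 + 1)/(k + 4)
s_(k+1) − s_k = (-2)**k*(9*k**5 + 57*k**4 + 118*k**3 + 128*k**2 + 70*k + 12)/(k**2 + 7*k + 12)
(s_(k+1) − s_k) − t_k = (-2)**(k + 1)*(9*k**4 + 42*k**3 + 44*k**2 + 32*k + 6)/(k**2 + 7*k + 12)

Invalid: residual \frac{\left(-2\right)^{k + 1} \left(9 k^{4} + 42 k^{3} + 44 k^{2} + 32 k + 6\right)}{k^{2} + 7 k + 12} ≠ 0.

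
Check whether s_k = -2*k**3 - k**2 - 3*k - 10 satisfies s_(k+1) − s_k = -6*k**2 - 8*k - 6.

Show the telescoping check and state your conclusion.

valid; difference matches t_k

s_(k+1) = -2*k**3 - 7*k**2 - 11*k - 16
s_(k+1) − s_k = -6*k**2 - 8*k - 6
(s_(k+1) − s_k) − t_k = 0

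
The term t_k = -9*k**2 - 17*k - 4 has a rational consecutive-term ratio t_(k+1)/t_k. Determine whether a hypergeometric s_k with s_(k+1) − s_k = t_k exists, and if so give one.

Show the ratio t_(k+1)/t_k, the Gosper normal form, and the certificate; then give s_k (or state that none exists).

Compute t_(k+1)/t_k: get (9*k**2 + 35*k + 30)/(9*k**2 + 17*k + 4).
Gosper form: A/B · C(k+1)/C(k) with A=1, B=1, C=k**2 + 17*k/9 + 4/9.
f must satisfy (1)·f(k+1) − (1)·f(k) = k**2 + 17*k/9 + 4/9.
Bound: deg f ≤ 3.
A polynomial solution: f(k) = k*(3*k**2 + 4*k - 3)/9.
R(k) = B(k−1)·f(k)/C(k) = k*(3*k**2 + 4*k - 3)/(9*k**2 + 17*k + 4); s_k = R·t_k = k*(-3*k**2 - 4*k + 3).
Check: Δs_k = -9*k**2 - 17*k - 4. ✓

s_k = k*(-3*k**2 - 4*k + 3)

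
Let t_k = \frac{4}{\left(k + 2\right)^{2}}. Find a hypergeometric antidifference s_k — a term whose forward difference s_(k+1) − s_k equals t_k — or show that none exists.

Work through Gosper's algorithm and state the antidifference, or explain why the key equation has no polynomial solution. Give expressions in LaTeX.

not Gosper-summable; s_k does not exist

Step 1: r(k) = (k + 2)**2/(k + 3)**2.
Take A(k)=k**2 + 4*k + 4, B(k)=k**2 + 6*k + 9, C(k)=1.
f must satisfy (k**2 + 4*k + 4)·f(k+1) − (k**2 + 4*k + 4)·f(k) = 1.
d = 0 from the (2,2,0) case.
Generic f = c0 gives residual -1; -1 = 0 cannot hold, so t_k is not Gosper-summable.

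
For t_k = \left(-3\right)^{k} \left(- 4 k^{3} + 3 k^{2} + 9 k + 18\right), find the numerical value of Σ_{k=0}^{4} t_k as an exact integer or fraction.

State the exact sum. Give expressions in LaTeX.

Step 1: r(k) = 3*(-4*k**3 - 9*k**2 + 3*k + 26)/(4*k**3 - 3*k**2 - 9*k - 18).
Normal form (A,B,C) = (-3, 1, k**3 - 3*k**2/4 - 9*k/4 - 9/2).
Key eq: (-3)·f(k+1) = (1)·f(k) + (k**3 - 3*k**2/4 - 9*k/4 - 9/2).
d = 3 from the (0,0,3) case.
Match coefficients ⇒ f(k) = -(k**3 - 3*k**2 - 3)/4.
R(k) = B(k−1)·f(k)/C(k) = -(k**3 - 3*k**2 - 3)/(4*k**3 - 3*k**2 - 9*k - 18); s_k = R·t_k = (-3)**k*(k**3 - 3*k**2 - 3).
Verify: (-3)**k*(-4*k**3 + 3*k**2 + 9*k + 18) matches t_k.
Σ_(k=0)^(4) t_k = s_(5) − s_(0) = -11421 − (-3) = -11418.

Σ = -11418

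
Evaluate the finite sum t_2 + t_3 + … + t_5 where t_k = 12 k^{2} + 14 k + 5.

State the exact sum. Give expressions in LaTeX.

The ratio is (12*k**2 + 38*k + 31)/(12*k**2 + 14*k + 5).
So A=1 and B=1, with C=k**2 + 7*k/6 + 5/12.
Solve (1)·f(k+1) − (1)·f(k) = k**2 + 7*k/6 + 5/12.
Degrees (0,0,2) ⇒ d ≤ 3.
A polynomial solution: f(k) = k**2*(4*k + 1)/12.
Then R = B(k−1)f/C = k**2*(4*k + 1)/(12*k**2 + 14*k + 5), so s_k = R(k)·t_k = k**2*(4*k + 1).
s_(k+1) − s_k = 12*k**2 + 14*k + 5 = t_k.
Evaluate s at k=6 and k=2: 900 and 36; difference 864.

Σ = 864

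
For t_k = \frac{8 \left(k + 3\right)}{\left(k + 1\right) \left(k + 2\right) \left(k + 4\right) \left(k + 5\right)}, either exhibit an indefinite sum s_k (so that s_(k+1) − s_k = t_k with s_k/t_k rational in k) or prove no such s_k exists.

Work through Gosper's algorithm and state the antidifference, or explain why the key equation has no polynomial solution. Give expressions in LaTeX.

r(k) = (k + 1)*(k + 4)**2/((k + 3)**2*(k + 6)) after simplifying.
A = k + 1, B = k + 6, C = k**2 + 6*k + 9.
Solve (k + 1)·f(k+1) − (k + 5)·f(k) = k**2 + 6*k + 9.
deg f ≤ 4 (via 1,1,2).
Match coefficients ⇒ f(k) = k*(k + 2)*(k + 3)*(k + 5)/8.
Then R = B(k−1)f/C = k*(k + 2)*(k + 5)**2/(8*(k + 3)), so s_k = R(k)·t_k = k*(k + 5)/(k**2 + 5*k + 4).
Verify: 8*(k + 3)/(k**4 + 12*k**3 + 49*k**2 + 78*k + 40) matches t_k.

s_k = \frac{k \left(k + 5\right)}{k^{2} + 5 k + 4}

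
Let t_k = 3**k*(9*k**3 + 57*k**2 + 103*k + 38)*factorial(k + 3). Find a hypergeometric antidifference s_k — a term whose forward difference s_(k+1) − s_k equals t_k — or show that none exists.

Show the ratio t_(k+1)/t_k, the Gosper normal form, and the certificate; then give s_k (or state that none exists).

s_k = 3**k*(3*k**2 + 2*k - 2)*factorial(k + 3)

Compute t_(k+1)/t_k: get 3*(9*k**4 + 120*k**3 + 580*k**2 + 1183*k + 828)/(9*k**3 + 57*k**2 + 103*k + 38).
So A=3*k + 12 and B=1, with C=k**3 + 19*k**2/3 + 103*k/9 + 38/9.
f must satisfy (3*k + 12)·f(k+1) − (1)·f(k) = k**3 + 19*k**2/3 + 103*k/9 + 38/9.
deg f ≤ 2 (via 1,0,3).
Coefficient equations give f(k) = (3*k**2 + 2*k - 2)/9.
So s_k = (B(k−1)f/C)·t_k = ((3*k**2 + 2*k - 2)/(9*k**3 + 57*k**2 + 103*k + 38))·t_k = 3**k*(3*k**2 + 2*k - 2)*factorial(k + 3).
Verify: 3**k*(9*k**3 + 57*k**2 + 103*k + 38)*factorial(k + 3) matches t_k.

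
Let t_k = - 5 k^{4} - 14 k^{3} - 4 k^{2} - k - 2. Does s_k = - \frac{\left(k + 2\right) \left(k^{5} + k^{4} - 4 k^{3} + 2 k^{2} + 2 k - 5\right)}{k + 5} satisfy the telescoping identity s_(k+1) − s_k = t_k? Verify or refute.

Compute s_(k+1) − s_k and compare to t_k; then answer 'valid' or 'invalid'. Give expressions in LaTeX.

s_(k+1) = (-k**6 - 9*k**5 - 28*k**4 - 36*k**3 - 21*k**2 - 6*k + 9)/(k + 6)
s_(k+1) − s_k = (-5*k**6 - 57*k**5 - 194*k**4 - 231*k**3 - 76*k**2 - 37*k - 15)/(k**2 + 11*k + 30)
(s_(k+1) − s_k) − t_k = 3*(4*k**5 + 38*k**4 + 78*k**3 + 19*k**2 + 5*k + 15)/(k**2 + 11*k + 30)

Invalid: residual \frac{3 \left(4 k^{5} + 38 k^{4} + 78 k^{3} + 19 k^{2} + 5 k + 15\right)}{k^{2} + 11 k + 30} ≠ 0.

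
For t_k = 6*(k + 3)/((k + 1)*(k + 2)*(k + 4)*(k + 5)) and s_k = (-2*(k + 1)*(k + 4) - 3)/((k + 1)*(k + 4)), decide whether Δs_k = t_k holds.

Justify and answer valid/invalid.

s_(k+1) = (-2*(k + 2)*(k + 5) - 3)/((k + 2)*(k + 5))
s_(k+1) − s_k = 6*(k + 3)/(k**4 + 12*k**3 + 49*k**2 + 78*k + 40)
(s_(k+1) − s_k) − t_k = 0

Valid: the claim telescopes to t_k.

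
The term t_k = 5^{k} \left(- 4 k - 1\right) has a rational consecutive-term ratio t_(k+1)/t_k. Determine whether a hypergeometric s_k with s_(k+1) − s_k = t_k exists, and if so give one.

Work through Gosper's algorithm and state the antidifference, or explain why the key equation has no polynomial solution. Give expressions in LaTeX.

Compute t_(k+1)/t_k: get 5*(4*k + 5)/(4*k + 1).
A = 5, B = 1, C = k + 1/4.
Set up (5)·f(k+1) − (1)·f(k) − (k + 1/4) = 0.
d = 1 from the (0,0,1) case.
A polynomial solution: f(k) = (k - 1)/4.
So s_k = (B(k−1)f/C)·t_k = ((k - 1)/(4*k + 1))·t_k = 5**k*(1 - k).
s_(k+1) − s_k = 5**k*(-4*k - 1) = t_k.

s_k = 5^{k} \left(1 - k\right)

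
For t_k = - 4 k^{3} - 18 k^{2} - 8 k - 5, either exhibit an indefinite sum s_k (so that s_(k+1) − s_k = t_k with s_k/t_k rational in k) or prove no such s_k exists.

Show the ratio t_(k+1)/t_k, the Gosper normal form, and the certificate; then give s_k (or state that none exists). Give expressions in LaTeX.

t_(k+1)/t_k = (4*k**3 + 30*k**2 + 56*k + 35)/(4*k**3 + 18*k**2 + 8*k + 5).
Normal form (A,B,C) = (1, 1, k**3 + 9*k**2/2 + 2*k + 5/4).
f must satisfy (1)·f(k+1) − (1)·f(k) = k**3 + 9*k**2/2 + 2*k + 5/4.
d = 4 from the (0,0,3) case.
Solve for f: f(k) = k*(k**3 + 4*k**2 - 4*k + 4)/4 (degree 4 ≤ 4).
R(k) = B(k−1)·f(k)/C(k) = k*(k**3 + 4*k**2 - 4*k + 4)/(4*k**3 + 18*k**2 + 8*k + 5); s_k = R·t_k = k*(-k**3 - 4*k**2 + 4*k - 4).
s_(k+1) − s_k = -4*k**3 - 18*k**2 - 8*k - 5 = t_k.

s_k = k \left(- k^{3} - 4 k^{2} + 4 k - 4\right)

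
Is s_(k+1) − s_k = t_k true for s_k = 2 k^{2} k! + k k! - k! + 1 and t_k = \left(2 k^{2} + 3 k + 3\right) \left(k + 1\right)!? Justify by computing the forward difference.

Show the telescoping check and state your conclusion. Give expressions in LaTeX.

s_(k+1) = 2*k**3*factorial(k) + 7*k**2*factorial(k) + 7*k*factorial(k) + 2*factorial(k) + 1
s_(k+1) − s_k = (2*k**2 + 3*k + 3)*factorial(k + 1)
(s_(k+1) − s_k) − t_k = 0

Valid — Δs_k = t_k.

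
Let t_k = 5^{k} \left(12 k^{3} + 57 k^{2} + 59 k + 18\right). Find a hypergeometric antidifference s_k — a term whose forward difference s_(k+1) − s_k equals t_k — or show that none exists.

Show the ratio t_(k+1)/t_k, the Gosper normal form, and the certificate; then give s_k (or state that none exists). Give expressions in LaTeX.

s_k = 5^{k} \left(3 k^{3} + 3 k^{2} - 4 k + 2\right)

r(k) = 5*(12*k**3 + 93*k**2 + 209*k + 146)/(12*k**3 + 57*k**2 + 59*k + 18) after simplifying.
Factor: A=5; B=1; C=k**3 + 19*k**2/4 + 59*k/12 + 3/2.
Set up (5)·f(k+1) − (1)·f(k) − (k**3 + 19*k**2/4 + 59*k/12 + 3/2) = 0.
From deg A=0, deg B=0, deg C=3: d=3.
A polynomial solution: f(k) = (3*k**3 + 3*k**2 - 4*k + 2)/12.
Certificate R = B(k−1)f/C = (3*k**3 + 3*k**2 - 4*k + 2)/(12*k**3 + 57*k**2 + 59*k + 18) gives s_k = 5**k*(3*k**3 + 3*k**2 - 4*k + 2).
s_(k+1) − s_k = 5**k*(12*k**3 + 57*k**2 + 59*k + 18) = t_k.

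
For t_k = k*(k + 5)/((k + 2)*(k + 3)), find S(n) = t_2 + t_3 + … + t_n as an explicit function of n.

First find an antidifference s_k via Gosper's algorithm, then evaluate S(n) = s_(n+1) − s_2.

The ratio is (k + 1)*(k + 2)*(k + 6)/(k*(k + 4)*(k + 5)).
Factor: A=k + 2; B=k + 4; C=k**2 + 5*k.
Key eq: (k + 2)·f(k+1) = (k + 3)·f(k) + (k**2 + 5*k).
d = 2 from the (1,1,2) case.
Solve for f: f(k) = k*(k - 1) (degree 2 ≤ 2).
Get s_k = R·t_k = k*(k - 1)/(k + 2) with R(k) = B(k−1)f(k)/C(k) = (k - 1)*(k + 3)/(k + 5).
Check: Δs_k = k*(k + 5)/(k**2 + 5*k + 6). ✓
Evaluate: s_(n+1) = n*(n + 1)/(n + 3); subtract s_(2) = 1/2 ⇒ S(n) = (2*n**2 + n - 3)/(2*(n + 3)).

S(n) = (2*n**2 + n - 3)/(2*(n + 3))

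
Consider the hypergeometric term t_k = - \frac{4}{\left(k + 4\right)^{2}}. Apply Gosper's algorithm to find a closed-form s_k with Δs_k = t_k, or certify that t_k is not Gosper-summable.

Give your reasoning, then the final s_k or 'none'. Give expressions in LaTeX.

not Gosper-summable; s_k does not exist

Step 1: r(k) = (k + 4)**2/(k + 5)**2.
A = k**2 + 8*k + 16, B = k**2 + 10*k + 25, C = 1.
Set up (k**2 + 8*k + 16)·f(k+1) − (k**2 + 8*k + 16)·f(k) − (1) = 0.
deg f ≤ 0 (via 2,2,0).
Write f(k) = c0. Then LHS − RHS = -1, requiring -1 = 0: contradictory. No certificate.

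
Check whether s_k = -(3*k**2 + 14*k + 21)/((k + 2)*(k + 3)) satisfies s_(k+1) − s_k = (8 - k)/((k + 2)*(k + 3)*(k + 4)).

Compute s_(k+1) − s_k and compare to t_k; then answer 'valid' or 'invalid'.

Valid — Δs_k = t_k.

s_(k+1) = (-14*k - 3*(k + 1)**2 - 35)/((k + 3)*(k + 4))
s_(k+1) − s_k = (8 - k)/(k**3 + 9*k**2 + 26*k + 24)
(s_(k+1) − s_k) − t_k = 0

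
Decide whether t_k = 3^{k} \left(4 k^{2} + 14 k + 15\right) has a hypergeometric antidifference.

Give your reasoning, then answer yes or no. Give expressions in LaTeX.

Yes. s_k = 3^{k} \left(2 k^{2} + k + 3\right).

Ratio r(k) = 3*(4*k**2 + 22*k + 33)/(4*k**2 + 14*k + 15).
A = 3, B = 1, C = k**2 + 7*k/2 + 15/4.
Set up (3)·f(k+1) − (1)·f(k) − (k**2 + 7*k/2 + 15/4) = 0.
From deg A=0, deg B=0, deg C=2: d=2.
Coefficient equations give f(k) = (2*k**2 + k + 3)/4.
Certificate R = B(k−1)f/C = (2*k**2 + k + 3)/(4*k**2 + 14*k + 15) gives s_k = 3**k*(2*k**2 + k + 3).
s_(k+1) − s_k = 3**k*(4*k**2 + 14*k + 15) = t_k.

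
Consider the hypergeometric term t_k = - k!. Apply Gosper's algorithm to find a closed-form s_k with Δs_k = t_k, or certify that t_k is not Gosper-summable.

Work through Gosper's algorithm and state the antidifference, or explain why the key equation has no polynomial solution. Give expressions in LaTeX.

not Gosper-summable; s_k does not exist

Ratio r(k) = k + 1.
A = k + 1, B = 1, C = 1.
Set up (k + 1)·f(k+1) − (1)·f(k) − (1) = 0.
Bound: deg f ≤ -1.
deg f ≤ -1 is impossible — no certificate.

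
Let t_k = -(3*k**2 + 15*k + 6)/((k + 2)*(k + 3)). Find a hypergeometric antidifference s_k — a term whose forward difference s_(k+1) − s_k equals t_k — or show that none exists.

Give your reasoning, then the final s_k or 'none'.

Step 1: r(k) = (k + 2)*(5*k + (k + 1)**2 + 7)/((k + 4)*(k**2 + 5*k + 2)).
Gosper form: A/B · C(k+1)/C(k) with A=k + 2, B=k + 4, C=k**2 + 5*k + 2.
Solve (k + 2)·f(k+1) − (k + 3)·f(k) = k**2 + 5*k + 2.
From deg A=1, deg B=1, deg C=2: d=2.
Match coefficients ⇒ f(k) = k**2.
R(k) = B(k−1)·f(k)/C(k) = k**2*(k + 3)/(k**2 + 5*k + 2); s_k = R·t_k = -3*k**2/(k + 2).
s_(k+1) − s_k = 3*(-k**2 - 5*k - 2)/(k**2 + 5*k + 6) = t_k.

s_k = -3*k**2/(k + 2)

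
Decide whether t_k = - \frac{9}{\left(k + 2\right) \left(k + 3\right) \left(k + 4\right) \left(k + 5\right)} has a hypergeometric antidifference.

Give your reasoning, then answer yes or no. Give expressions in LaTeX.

Compute t_(k+1)/t_k: get (k + 2)/(k + 6).
Factor: A=k + 2; B=k + 6; C=1.
Key eq: (k + 2)·f(k+1) = (k + 5)·f(k) + (1).
deg f ≤ 3 (via 1,1,0).
Solving with deg f ≤ 3: f(k) = k*(k**2 + 9*k + 26)/72.
Get s_k = R·t_k = k*(-k**2 - 9*k - 26)/(8*(k + 2)*(k + 3)*(k + 4)) with R(k) = B(k−1)f(k)/C(k) = k*(k + 5)*(k**2 + 9*k + 26)/72.
s_(k+1) − s_k = -9/(k**4 + 14*k**3 + 71*k**2 + 154*k + 120) = t_k.

Yes. s_k = \frac{k \left(- k^{2} - 9 k - 26\right)}{8 \left(k + 2\right) \left(k + 3\right) \left(k + 4\right)}.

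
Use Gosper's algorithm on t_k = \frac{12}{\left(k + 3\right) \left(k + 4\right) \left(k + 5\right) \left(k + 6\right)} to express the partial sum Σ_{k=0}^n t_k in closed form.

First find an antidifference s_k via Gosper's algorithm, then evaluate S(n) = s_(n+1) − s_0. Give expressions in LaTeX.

Step 1: r(k) = (k + 3)/(k + 7).
So A=k + 3 and B=k + 7, with C=1.
Key eq: (k + 3)·f(k+1) = (k + 6)·f(k) + (1).
Bound: deg f ≤ 3.
A polynomial solution: f(k) = k*(k**2 + 12*k + 47)/180.
So s_k = (B(k−1)f/C)·t_k = (k*(k + 6)*(k**2 + 12*k + 47)/180)·t_k = k*(k**2 + 12*k + 47)/(15*(k + 3)*(k + 4)*(k + 5)).
Δs = 12/(k**4 + 18*k**3 + 119*k**2 + 342*k + 360), as required.
Telescope: S(n) = s_(n+1) − s_(0) = (n**3 + 15*n**2 + 74*n + 60)/(15*(n**3 + 15*n**2 + 74*n + 120)) − (0) = (n**3 + 15*n**2 + 74*n + 60)/(15*(n**3 + 15*n**2 + 74*n + 120)).

S(n) = \frac{n^{3} + 15 n^{2} + 74 n + 60}{15 \left(n^{3} + 15 n^{2} + 74 n + 120\right)}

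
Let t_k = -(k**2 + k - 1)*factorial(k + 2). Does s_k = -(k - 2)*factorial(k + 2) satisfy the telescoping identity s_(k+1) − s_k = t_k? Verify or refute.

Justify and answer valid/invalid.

s_(k+1) = -(k - 1)*factorial(k + 3)
s_(k+1) − s_k = -(k**2 + k - 1)*factorial(k + 2)
(s_(k+1) − s_k) − t_k = 0

Valid: the claim telescopes to t_k.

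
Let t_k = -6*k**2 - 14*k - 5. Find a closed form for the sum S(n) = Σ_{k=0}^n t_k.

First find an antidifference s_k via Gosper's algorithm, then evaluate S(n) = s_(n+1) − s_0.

S(n) = -2*n**3 - 10*n**2 - 13*n - 5

Step 1: r(k) = (6*k**2 + 26*k + 25)/(6*k**2 + 14*k + 5).
So A=1 and B=1, with C=k**2 + 7*k/3 + 5/6.
Key eq: (1)·f(k+1) = (1)·f(k) + (k**2 + 7*k/3 + 5/6).
From deg A=0, deg B=0, deg C=2: d=3.
A polynomial solution: f(k) = k*(2*k**2 + 4*k - 1)/6.
Get s_k = R·t_k = k*(-2*k**2 - 4*k + 1) with R(k) = B(k−1)f(k)/C(k) = k*(2*k**2 + 4*k - 1)/(6*k**2 + 14*k + 5).
Check: Δs_k = -6*k**2 - 14*k - 5. ✓
Σ_(k=0)^n t_k = s_(n+1) − s_(0) = (-2*n**3 - 10*n**2 - 13*n - 5) − (0), i.e. -2*n**3 - 10*n**2 - 13*n - 5.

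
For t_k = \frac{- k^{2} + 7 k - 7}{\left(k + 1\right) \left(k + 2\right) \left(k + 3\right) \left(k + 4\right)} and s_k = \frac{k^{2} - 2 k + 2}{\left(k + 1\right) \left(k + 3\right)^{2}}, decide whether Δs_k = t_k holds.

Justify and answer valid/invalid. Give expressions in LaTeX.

s_(k+1) = (-2*k + (k + 1)**2)/((k + 2)*(k + 4)**2)
s_(k+1) − s_k = (-k**4 + 2*k**3 + 28*k**2 + 15*k - 55)/(k**6 + 17*k**5 + 117*k**4 + 415*k**3 + 794*k**2 + 768*k + 288)
(s_(k+1) − s_k) − t_k = (2*k**3 - 2*k**2 - 20*k + 29)/(k**6 + 17*k**5 + 117*k**4 + 415*k**3 + 794*k**2 + 768*k + 288)

Invalid: residual \frac{2 k^{3} - 2 k^{2} - 20 k + 29}{k^{6} + 17 k^{5} + 117 k^{4} + 415 k^{3} + 794 k^{2} + 768 k + 288} ≠ 0.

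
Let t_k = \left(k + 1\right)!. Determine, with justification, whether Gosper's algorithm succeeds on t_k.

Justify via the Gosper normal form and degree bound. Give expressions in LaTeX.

No — t_k has no hypergeometric antidifference.

r(k) = k + 2 after simplifying.
Factor: A=k + 2; B=1; C=1.
f must satisfy (k + 2)·f(k+1) − (1)·f(k) = 1.
d = -1 from the (1,0,0) case.
deg f ≤ -1 is impossible — no certificate.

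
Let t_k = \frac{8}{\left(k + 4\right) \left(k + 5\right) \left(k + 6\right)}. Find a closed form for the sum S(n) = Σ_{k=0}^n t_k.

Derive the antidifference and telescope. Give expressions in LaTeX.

r(k) = (k + 4)/(k + 7) after simplifying.
Gosper form: A/B · C(k+1)/C(k) with A=k + 4, B=k + 7, C=1.
Key eq: (k + 4)·f(k+1) = (k + 6)·f(k) + (1).
Bound: deg f ≤ 2.
A polynomial solution: f(k) = k*(k + 9)/40.
Then R = B(k−1)f/C = k*(k + 6)*(k + 9)/40, so s_k = R(k)·t_k = k*(k + 9)/(5*(k + 4)*(k + 5)).
s_(k+1) − s_k = 8/(k**3 + 15*k**2 + 74*k + 120) = t_k.
Σ_(k=0)^n t_k = s_(n+1) − s_(0) = ((n**2 + 11*n + 10)/(5*(n**2 + 11*n + 30))) − (0), i.e. (n**2 + 11*n + 10)/(5*(n**2 + 11*n + 30)).

S(n) = \frac{n^{2} + 11 n + 10}{5 \left(n^{2} + 11 n + 30\right)}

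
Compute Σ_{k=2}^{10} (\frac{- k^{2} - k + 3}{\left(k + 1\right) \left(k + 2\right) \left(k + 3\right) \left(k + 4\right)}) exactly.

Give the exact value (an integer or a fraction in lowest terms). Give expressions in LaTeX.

Σ = -19/280

Ratio r(k) = (k + 1)*(k + (k + 1)**2 - 2)/((k + 5)*(k**2 + k - 3)).
So A=k + 1 and B=k + 5, with C=k**2 + k - 3.
Set up (k + 1)·f(k+1) − (k + 4)·f(k) − (k**2 + k - 3) = 0.
deg f ≤ 3 (via 1,1,2).
Coefficient equations give f(k) = -k*(k + 2).
Then R = B(k−1)f/C = -k*(k + 2)*(k + 4)/(k**2 + k - 3), so s_k = R(k)·t_k = k/((k + 1)*(k + 3)).
Δs = (-k**2 - k + 3)/(k**4 + 10*k**3 + 35*k**2 + 50*k + 24), as required.
Evaluate s at k=11 and k=2: 11/168 and 2/15; difference -19/280.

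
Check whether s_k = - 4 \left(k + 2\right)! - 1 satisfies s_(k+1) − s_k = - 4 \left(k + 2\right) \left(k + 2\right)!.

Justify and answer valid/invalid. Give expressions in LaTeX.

valid; difference matches t_k

s_(k+1) = -4*factorial(k + 3) - 1
s_(k+1) − s_k = -4*(k + 2)*factorial(k + 2)
(s_(k+1) − s_k) − t_k = 0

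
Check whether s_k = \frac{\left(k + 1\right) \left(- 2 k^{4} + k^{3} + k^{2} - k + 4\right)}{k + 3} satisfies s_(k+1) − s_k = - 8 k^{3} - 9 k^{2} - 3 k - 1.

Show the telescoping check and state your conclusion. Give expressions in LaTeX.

Invalid: residual \frac{2 \left(6 k^{4} + 34 k^{3} + 31 k^{2} + 9 k + 7\right)}{k^{2} + 7 k + 12} ≠ 0.

s_(k+1) = (k + 2)*(-k - 2*(k + 1)**4 + (k + 1)**3 + (k + 1)**2 + 3)/(k + 4)
s_(k+1) − s_k = (-8*k**5 - 53*k**4 - 94*k**3 - 68*k**2 - 25*k + 2)/(k**2 + 7*k + 12)
(s_(k+1) − s_k) − t_k = 2*(6*k**4 + 34*k**3 + 31*k**2 + 9*k + 7)/(k**2 + 7*k + 12)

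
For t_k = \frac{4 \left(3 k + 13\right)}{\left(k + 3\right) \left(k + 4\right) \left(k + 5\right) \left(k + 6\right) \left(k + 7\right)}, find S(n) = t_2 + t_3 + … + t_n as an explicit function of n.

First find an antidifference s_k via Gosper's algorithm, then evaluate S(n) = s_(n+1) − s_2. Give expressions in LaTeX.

r(k) = (k + 3)*(3*k + 16)/((k + 8)*(3*k + 13)) after simplifying.
Gosper form: A/B · C(k+1)/C(k) with A=k + 3, B=k + 8, C=k + 13/3.
f must satisfy (k + 3)·f(k+1) − (k + 7)·f(k) = k + 13/3.
Degrees (1,1,1) ⇒ d ≤ 4.
Solving with deg f ≤ 4: f(k) = k*(k + 4)*(k**2 + 14*k + 63)/270.
So s_k = (B(k−1)f/C)·t_k = (k*(k + 4)*(k + 7)*(k**2 + 14*k + 63)/(90*(3*k + 13)))·t_k = 2*k*(k**2 + 14*k + 63)/(45*(k**3 + 14*k**2 + 63*k + 90)).
Δs = 4*(3*k + 13)/(k**5 + 25*k**4 + 245*k**3 + 1175*k**2 + 2754*k + 2520), as required.
Telescope: S(n) = s_(n+1) − s_(2) = 2*(n**3 + 17*n**2 + 94*n + 78)/(45*(n**3 + 17*n**2 + 94*n + 168)) − (19/630) = (n**3 + 17*n**2 + 94*n - 112)/(70*(n**3 + 17*n**2 + 94*n + 168)).

S(n) = \frac{n^{3} + 17 n^{2} + 94 n - 112}{70 \left(n^{3} + 17 n^{2} + 94 n + 168\right)}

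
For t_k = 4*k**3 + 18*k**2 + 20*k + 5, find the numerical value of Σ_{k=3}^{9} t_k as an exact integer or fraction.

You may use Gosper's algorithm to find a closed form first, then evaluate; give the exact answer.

Σ = 13979

Compute t_(k+1)/t_k: get (4*k**3 + 30*k**2 + 68*k + 47)/(4*k**3 + 18*k**2 + 20*k + 5).
Gosper form: A/B · C(k+1)/C(k) with A=1, B=1, C=k**3 + 9*k**2/2 + 5*k + 5/4.
Set up (1)·f(k+1) − (1)·f(k) − (k**3 + 9*k**2/2 + 5*k + 5/4) = 0.
Bound: deg f ≤ 4.
Solving with deg f ≤ 4: f(k) = k*(k**3 + 4*k**2 + 2*k - 2)/4.
Then R = B(k−1)f/C = k*(k**3 + 4*k**2 + 2*k - 2)/(4*k**3 + 18*k**2 + 20*k + 5), so s_k = R(k)·t_k = k*(k**3 + 4*k**2 + 2*k - 2).
s_(k+1) − s_k = 4*k**3 + 18*k**2 + 20*k + 5 = t_k.
Σ_(k=3)^(9) t_k = s_(10) − s_(3) = 14180 − (201) = 13979.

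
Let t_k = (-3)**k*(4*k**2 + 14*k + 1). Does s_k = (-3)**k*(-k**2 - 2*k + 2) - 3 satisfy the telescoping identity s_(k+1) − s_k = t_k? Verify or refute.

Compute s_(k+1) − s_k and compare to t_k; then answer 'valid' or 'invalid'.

Valid — Δs_k = t_k.

s_(k+1) = 3*(-3)**k*(2*k + (k + 1)**2) - 3
s_(k+1) − s_k = (-3)**k*(4*k**2 + 14*k + 1)
(s_(k+1) − s_k) − t_k = 0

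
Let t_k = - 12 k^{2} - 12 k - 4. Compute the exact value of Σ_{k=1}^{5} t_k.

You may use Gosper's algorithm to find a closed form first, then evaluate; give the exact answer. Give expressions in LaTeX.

The ratio is (3*k**2 + 9*k + 7)/(3*k**2 + 3*k + 1).
A = 1, B = 1, C = k**2 + k + 1/3.
Key eq: (1)·f(k+1) = (1)·f(k) + (k**2 + k + 1/3).
From deg A=0, deg B=0, deg C=2: d=3.
Coefficient equations give f(k) = k**3/3.
Get s_k = R·t_k = -4*k**3 with R(k) = B(k−1)f(k)/C(k) = k**3/(3*k**2 + 3*k + 1).
Verify: 4*k**3 - 4*(k + 1)**3 matches t_k.
Evaluate s at k=6 and k=1: -864 and -4; difference -860.

Σ = -860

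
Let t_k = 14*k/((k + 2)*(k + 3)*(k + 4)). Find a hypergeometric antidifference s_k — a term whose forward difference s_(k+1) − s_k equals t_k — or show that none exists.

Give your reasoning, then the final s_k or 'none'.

r(k) = (k + 1)*(k + 2)/(k*(k + 5)) after simplifying.
So A=k + 2 and B=k + 5, with C=k.
Key eq: (k + 2)·f(k+1) = (k + 4)·f(k) + (k).
d = 2 from the (1,1,1) case.
Solving with deg f ≤ 2: f(k) = k*(k - 1)/6.
Get s_k = R·t_k = 7*k*(k - 1)/(3*(k + 2)*(k + 3)) with R(k) = B(k−1)f(k)/C(k) = (k - 1)*(k + 4)/6.
Δs = 14*k/(k**3 + 9*k**2 + 26*k + 24), as required.

s_k = 7*k*(k - 1)/(3*(k + 2)*(k + 3))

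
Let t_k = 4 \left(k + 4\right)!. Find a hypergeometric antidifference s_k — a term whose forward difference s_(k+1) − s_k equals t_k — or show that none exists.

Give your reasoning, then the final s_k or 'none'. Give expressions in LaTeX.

Step 1: r(k) = k + 5.
Take A(k)=k + 5, B(k)=1, C(k)=1.
Set up (k + 5)·f(k+1) − (1)·f(k) − (1) = 0.
Degrees (1,0,0) ⇒ d ≤ -1.
Bound -1 < 0, so the key equation has no polynomial solution.

no hypergeometric antidifference exists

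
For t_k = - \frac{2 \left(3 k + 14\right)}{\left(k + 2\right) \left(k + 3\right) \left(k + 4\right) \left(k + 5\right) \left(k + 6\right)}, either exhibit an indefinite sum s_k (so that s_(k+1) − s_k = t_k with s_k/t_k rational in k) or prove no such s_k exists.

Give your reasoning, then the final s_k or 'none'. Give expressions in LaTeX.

The ratio is (k + 2)*(3*k + 17)/((k + 7)*(3*k + 14)).
Normal form (A,B,C) = (k + 2, k + 7, k + 14/3).
Need (k + 2)·f(k+1) − (k + 6)·f(k) = k + 14/3.
Bound: deg f ≤ 4.
Match coefficients ⇒ f(k) = k*(k + 4)*(k**2 + 10*k + 31)/90.
Then R = B(k−1)f/C = k*(k + 4)*(k + 6)*(k**2 + 10*k + 31)/(30*(3*k + 14)), so s_k = R(k)·t_k = k*(-k**2 - 10*k - 31)/(15*(k**3 + 10*k**2 + 31*k + 30)).
Check: Δs_k = 2*(-3*k - 14)/(k**5 + 20*k**4 + 155*k**3 + 580*k**2 + 1044*k + 720). ✓

s_k = \frac{k \left(- k^{2} - 10 k - 31\right)}{15 \left(k^{3} + 10 k^{2} + 31 k + 30\right)}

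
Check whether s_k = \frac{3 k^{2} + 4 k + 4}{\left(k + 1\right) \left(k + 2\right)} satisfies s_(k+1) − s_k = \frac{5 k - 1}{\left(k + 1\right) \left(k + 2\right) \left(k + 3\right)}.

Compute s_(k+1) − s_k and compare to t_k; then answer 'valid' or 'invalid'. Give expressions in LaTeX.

Valid — Δs_k = t_k.

s_(k+1) = (4*k + 3*(k + 1)**2 + 8)/((k + 2)*(k + 3))
s_(k+1) − s_k = (5*k - 1)/(k**3 + 6*k**2 + 11*k + 6)
(s_(k+1) − s_k) − t_k = 0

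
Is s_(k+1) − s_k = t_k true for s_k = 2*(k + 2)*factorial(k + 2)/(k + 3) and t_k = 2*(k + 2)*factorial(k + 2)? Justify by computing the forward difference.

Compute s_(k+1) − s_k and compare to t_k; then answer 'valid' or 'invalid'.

Invalid: residual -2*(k**2 + 5*k + 5)*factorial(k + 2)/((k + 3)*(k + 4)) ≠ 0.

s_(k+1) = 2*(k + 3)*factorial(k + 3)/(k + 4)
s_(k+1) − s_k = 2*(k**3 + 8*k**2 + 21*k + 19)*factorial(k + 2)/((k + 3)*(k + 4))
(s_(k+1) − s_k) − t_k = -2*(k**2 + 5*k + 5)*factorial(k + 2)/((k + 3)*(k + 4))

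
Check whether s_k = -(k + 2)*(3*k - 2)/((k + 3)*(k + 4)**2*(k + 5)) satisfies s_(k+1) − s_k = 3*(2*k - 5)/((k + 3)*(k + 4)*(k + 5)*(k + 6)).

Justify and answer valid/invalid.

Invalid: residual 2*(-9*k**2 - 25*k + 72)/(k**6 + 27*k**5 + 301*k**4 + 1773*k**3 + 5818*k**2 + 10080*k + 7200) ≠ 0.

s_(k+1) = -(k + 3)*(3*k + 1)/((k + 4)*(k + 5)**2*(k + 6))
s_(k+1) − s_k = (6*k**3 + 21*k**2 - 65*k - 156)/(k**6 + 27*k**5 + 301*k**4 + 1773*k**3 + 5818*k**2 + 10080*k + 7200)
(s_(k+1) − s_k) − t_k = 2*(-9*k**2 - 25*k + 72)/(k**6 + 27*k**5 + 301*k**4 + 1773*k**3 + 5818*k**2 + 10080*k + 7200)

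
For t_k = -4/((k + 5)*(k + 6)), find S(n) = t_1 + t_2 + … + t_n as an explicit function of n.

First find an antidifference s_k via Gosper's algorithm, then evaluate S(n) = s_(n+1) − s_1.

S(n) = -2*n/(3*n + 18)

Ratio r(k) = (k + 5)/(k + 7).
Gosper form: A/B · C(k+1)/C(k) with A=k + 5, B=k + 7, C=1.
Need (k + 5)·f(k+1) − (k + 6)·f(k) = 1.
d = 1 from the (1,1,0) case.
Solve for f: f(k) = k/5 (degree 1 ≤ 1).
Then R = B(k−1)f/C = k*(k + 6)/5, so s_k = R(k)·t_k = -4*k/(5*k + 25).
Check: Δs_k = -4/(k**2 + 11*k + 30). ✓
s_(n+1) = 4*(-n - 1)/(5*(n + 6)) and s_(1) = -2/15, so S(n) = -2*n/(3*n + 18).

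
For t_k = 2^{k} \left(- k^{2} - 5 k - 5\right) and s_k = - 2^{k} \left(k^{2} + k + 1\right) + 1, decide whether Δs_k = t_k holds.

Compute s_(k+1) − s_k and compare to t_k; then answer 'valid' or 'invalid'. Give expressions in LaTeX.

s_(k+1) = -2*2**k*(k + (k + 1)**2 + 2) + 1
s_(k+1) − s_k = 2**k*(-k**2 - 5*k - 5)
(s_(k+1) − s_k) − t_k = 0

Valid — Δs_k = t_k.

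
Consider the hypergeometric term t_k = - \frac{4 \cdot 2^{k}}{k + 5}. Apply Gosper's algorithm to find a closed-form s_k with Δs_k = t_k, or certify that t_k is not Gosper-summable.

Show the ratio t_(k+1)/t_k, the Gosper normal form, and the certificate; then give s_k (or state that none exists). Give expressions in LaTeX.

no hypergeometric antidifference exists

Ratio r(k) = 2*(k + 5)/(k + 6).
Gosper form: A/B · C(k+1)/C(k) with A=2*k + 10, B=k + 6, C=1.
f must satisfy (2*k + 10)·f(k+1) − (k + 5)·f(k) = 1.
Degrees (1,1,0) ⇒ d ≤ -1.
d = -1 < 0 ⇒ no nonzero polynomial f; not summable.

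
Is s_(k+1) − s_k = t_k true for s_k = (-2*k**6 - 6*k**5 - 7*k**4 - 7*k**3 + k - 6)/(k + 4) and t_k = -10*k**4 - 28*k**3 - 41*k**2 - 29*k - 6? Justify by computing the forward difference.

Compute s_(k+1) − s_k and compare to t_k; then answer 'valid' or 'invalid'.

s_(k+1) = (k - 2*(k + 1)**6 - 6*(k + 1)**5 - 7*(k + 1)**4 - 7*(k + 1)**3 - 5)/(k + 5)
s_(k+1) − s_k = (-10*k**6 - 102*k**5 - 361*k**4 - 658*k**3 - 703*k**2 - 386*k - 78)/(k**2 + 9*k + 20)
(s_(k+1) − s_k) − t_k = 2*(8*k**5 + 66*k**4 + 150*k**3 + 192*k**2 + 124*k + 21)/(k**2 + 9*k + 20)

Invalid: residual 2*(8*k**5 + 66*k**4 + 150*k**3 + 192*k**2 + 124*k + 21)/(k**2 + 9*k + 20) ≠ 0.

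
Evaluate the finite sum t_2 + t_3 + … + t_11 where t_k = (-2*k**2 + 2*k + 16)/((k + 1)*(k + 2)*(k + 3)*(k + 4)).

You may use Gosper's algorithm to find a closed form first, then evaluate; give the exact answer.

Compute t_(k+1)/t_k: get (k + 1)*(k - (k + 1)**2 + 9)/((k + 5)*(-k**2 + k + 8)).
Factor: A=k + 1; B=k + 5; C=k**2 - k - 8.
Set up (k + 1)·f(k+1) − (k + 4)·f(k) − (k**2 - k - 8) = 0.
Degrees (1,1,2) ⇒ d ≤ 3.
Solving with deg f ≤ 3: f(k) = -k*(k + 2)*(k + 7)/3.
Certificate R = B(k−1)f/C = -k*(k + 2)*(k + 4)*(k + 7)/(3*(k**2 - k - 8)) gives s_k = 2*k*(k + 7)/(3*(k**2 + 4*k + 3)).
Δs = 2*(-k**2 + k + 8)/(k**4 + 10*k**3 + 35*k**2 + 50*k + 24), as required.
Sum = s_(12) − s_(2); s_(12) = 152/195, s_(2) = 4/5 ⇒ -4/195.

Σ = -4/195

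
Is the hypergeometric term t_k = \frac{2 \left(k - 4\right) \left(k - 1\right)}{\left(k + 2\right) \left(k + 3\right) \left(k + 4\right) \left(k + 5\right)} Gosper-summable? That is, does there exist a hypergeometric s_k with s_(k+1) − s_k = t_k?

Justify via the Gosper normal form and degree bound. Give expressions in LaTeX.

Compute t_(k+1)/t_k: get k*(k - 3)*(k + 2)/((k - 4)*(k - 1)*(k + 6)).
Take A(k)=k + 2, B(k)=k + 6, C(k)=k**2 - 5*k + 4.
Solve (k + 2)·f(k+1) − (k + 5)·f(k) = k**2 - 5*k + 4.
From deg A=1, deg B=1, deg C=2: d=3.
A polynomial solution: f(k) = k*(k**2 - 3*k + 26)/12.
R(k) = B(k−1)·f(k)/C(k) = k*(k + 5)*(k**2 - 3*k + 26)/(12*(k - 4)*(k - 1)); s_k = R·t_k = k*(k**2 - 3*k + 26)/(6*(k**3 + 9*k**2 + 26*k + 24)).
s_(k+1) − s_k = 2*(k**2 - 5*k + 4)/(k**4 + 14*k**3 + 71*k**2 + 154*k + 120) = t_k.

Yes. s_k = \frac{k \left(k^{2} - 3 k + 26\right)}{6 \left(k^{3} + 9 k^{2} + 26 k + 24\right)}.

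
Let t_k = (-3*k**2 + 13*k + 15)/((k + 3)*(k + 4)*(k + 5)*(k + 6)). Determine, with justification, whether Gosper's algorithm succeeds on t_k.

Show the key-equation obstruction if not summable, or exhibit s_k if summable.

Ratio r(k) = (k + 3)*(13*k - 3*(k + 1)**2 + 28)/((k + 7)*(-3*k**2 + 13*k + 15)).
A = k + 3, B = k + 7, C = k**2 - 13*k/3 - 5.
Solve (k + 3)·f(k+1) − (k + 6)·f(k) = k**2 - 13*k/3 - 5.
Degrees (1,1,2) ⇒ d ≤ 3.
A polynomial solution: f(k) = k*(k**2 - 78*k - 73)/90.
Then R = B(k−1)f/C = k*(k + 6)*(k**2 - 78*k - 73)/(30*(3*k**2 - 13*k - 15)), so s_k = R(k)·t_k = k*(-k**2 + 78*k + 73)/(30*(k + 3)*(k + 4)*(k + 5)).
Δs = (-3*k**2 + 13*k + 15)/(k**4 + 18*k**3 + 119*k**2 + 342*k + 360), as required.

Yes. s_k = k*(-k**2 + 78*k + 73)/(30*(k + 3)*(k + 4)*(k + 5)).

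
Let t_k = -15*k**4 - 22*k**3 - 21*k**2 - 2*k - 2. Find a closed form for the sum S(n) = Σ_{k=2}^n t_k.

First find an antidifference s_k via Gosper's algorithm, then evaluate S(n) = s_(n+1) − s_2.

r(k) = (15*k**4 + 82*k**3 + 177*k**2 + 170*k + 62)/(15*k**4 + 22*k**3 + 21*k**2 + 2*k + 2) after simplifying.
Factor: A=1; B=1; C=k**4 + 22*k**3/15 + 7*k**2/5 + 2*k/15 + 2/15.
Need (1)·f(k+1) − (1)·f(k) = k**4 + 22*k**3/15 + 7*k**2/5 + 2*k/15 + 2/15.
Degrees (0,0,4) ⇒ d ≤ 5.
Match coefficients ⇒ f(k) = k*(3*k**4 - 2*k**3 + k**2 - 4*k + 4)/15.
Then R = B(k−1)f/C = k*(3*k**4 - 2*k**3 + k**2 - 4*k + 4)/(15*k**4 + 22*k**3 + 21*k**2 + 2*k + 2), so s_k = R(k)·t_k = k*(-3*k**4 + 2*k**3 - k**2 + 4*k - 4).
Verify: -15*k**4 - 22*k**3 - 21*k**2 - 2*k - 2 matches t_k.
Evaluate: s_(n+1) = -3*n**5 - 13*n**4 - 23*n**3 - 17*n**2 - 6*n - 2; subtract s_(2) = -64 ⇒ S(n) = -3*n**5 - 13*n**4 - 23*n**3 - 17*n**2 - 6*n + 62.

S(n) = -3*n**5 - 13*n**4 - 23*n**3 - 17*n**2 - 6*n + 62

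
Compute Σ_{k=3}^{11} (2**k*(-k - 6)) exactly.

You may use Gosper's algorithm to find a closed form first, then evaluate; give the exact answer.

Σ = -65480

Ratio r(k) = 2*(k + 7)/(k + 6).
Gosper form: A/B · C(k+1)/C(k) with A=2, B=1, C=k + 6.
Set up (2)·f(k+1) − (1)·f(k) − (k + 6) = 0.
d = 1 from the (0,0,1) case.
Match coefficients ⇒ f(k) = k + 4.
Get s_k = R·t_k = 2**k*(-k - 4) with R(k) = B(k−1)f(k)/C(k) = (k + 4)/(k + 6).
Check: Δs_k = 2**k*(-k - 6). ✓
Sum = s_(12) − s_(3); s_(12) = -65536, s_(3) = -56 ⇒ -65480.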